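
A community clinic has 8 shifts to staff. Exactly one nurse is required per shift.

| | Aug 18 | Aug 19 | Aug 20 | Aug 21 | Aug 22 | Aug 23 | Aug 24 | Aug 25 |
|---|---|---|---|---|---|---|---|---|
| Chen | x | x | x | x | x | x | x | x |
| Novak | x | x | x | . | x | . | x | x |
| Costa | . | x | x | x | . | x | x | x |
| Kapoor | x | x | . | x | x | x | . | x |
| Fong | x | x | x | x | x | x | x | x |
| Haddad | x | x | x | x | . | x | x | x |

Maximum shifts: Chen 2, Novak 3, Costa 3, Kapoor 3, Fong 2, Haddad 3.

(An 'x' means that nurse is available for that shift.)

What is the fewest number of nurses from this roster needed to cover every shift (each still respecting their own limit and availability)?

8 slots to fill and no one can take more than 3, so at least ⌈8/3⌉ = 3 nurses are needed.
Chen, Novak, and Costa alone can cover everything: Aug 18→Chen, Aug 19→Novak, Aug 20→Novak, Aug 21→Chen, Aug 22→Novak, Aug 23→Costa, Aug 24→Costa, Aug 25→Costa.

3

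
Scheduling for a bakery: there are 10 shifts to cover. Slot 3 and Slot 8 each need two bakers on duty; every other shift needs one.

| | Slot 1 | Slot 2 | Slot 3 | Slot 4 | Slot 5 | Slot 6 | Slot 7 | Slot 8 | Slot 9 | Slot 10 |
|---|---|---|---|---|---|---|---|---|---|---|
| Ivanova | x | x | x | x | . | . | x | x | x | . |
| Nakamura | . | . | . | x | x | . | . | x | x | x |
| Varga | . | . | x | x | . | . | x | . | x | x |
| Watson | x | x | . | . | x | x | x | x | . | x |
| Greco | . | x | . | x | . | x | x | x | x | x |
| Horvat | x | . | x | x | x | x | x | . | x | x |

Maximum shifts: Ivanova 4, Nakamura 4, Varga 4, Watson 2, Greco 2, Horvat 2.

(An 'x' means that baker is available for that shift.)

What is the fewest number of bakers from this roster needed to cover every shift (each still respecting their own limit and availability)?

4

12 slots to fill and no one can take more than 4, so at least ⌈12/4⌉ = 3 bakers are needed.
No set of 3 bakers can cover every shift (each such set leaves at least one shift with no one available or exceeds a cap).
Ivanova, Nakamura, Varga, and Watson alone can cover everything: Slot 1→Ivanova, Slot 2→Ivanova, Slot 3→Ivanova+Varga, Slot 4→Ivanova, Slot 5→Nakamura, Slot 6→Watson, Slot 7→Varga, Slot 8→Nakamura+Watson, Slot 9→Nakamura, Slot 10→Nakamura.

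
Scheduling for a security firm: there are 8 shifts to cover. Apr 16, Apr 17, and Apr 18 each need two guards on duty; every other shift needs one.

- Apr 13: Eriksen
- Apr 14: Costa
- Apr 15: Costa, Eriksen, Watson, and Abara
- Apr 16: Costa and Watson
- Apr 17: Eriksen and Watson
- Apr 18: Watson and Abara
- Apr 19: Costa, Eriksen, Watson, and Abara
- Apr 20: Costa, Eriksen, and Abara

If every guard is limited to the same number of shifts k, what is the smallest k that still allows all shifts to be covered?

3

With 4 guards and 11 worker-slots to fill, someone must work at least ⌈11/4⌉ = 3 shifts, so k ≥ 3.
k = 3 works: Apr 13→Eriksen, Apr 14→Costa, Apr 15→Eriksen, Apr 16→Costa+Watson, Apr 17→Eriksen+Watson, Apr 18→Watson+Abara, Apr 19→Abara, Apr 20→Costa.
Loads: Costa 3, Eriksen 3, Watson 3, Abara 2 — all ≤ 3.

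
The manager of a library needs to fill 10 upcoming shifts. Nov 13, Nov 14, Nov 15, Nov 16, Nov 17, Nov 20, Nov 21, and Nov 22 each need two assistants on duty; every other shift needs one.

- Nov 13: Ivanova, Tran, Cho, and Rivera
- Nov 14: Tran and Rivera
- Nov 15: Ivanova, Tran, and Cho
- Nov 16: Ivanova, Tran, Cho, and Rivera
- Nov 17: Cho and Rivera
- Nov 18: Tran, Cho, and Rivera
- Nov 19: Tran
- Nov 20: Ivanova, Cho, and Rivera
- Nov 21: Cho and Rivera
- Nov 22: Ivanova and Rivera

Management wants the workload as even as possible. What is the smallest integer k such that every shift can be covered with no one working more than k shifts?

5

With 4 assistants and 18 worker-slots to fill, someone must work at least ⌈18/4⌉ = 5 shifts, so k ≥ 5.
k = 5 works: Nov 13→Ivanova+Tran, Nov 14→Tran+Rivera, Nov 15→Ivanova+Tran, Nov 16→Ivanova+Cho, Nov 17→Cho+Rivera, Nov 18→Tran, Nov 19→Tran, Nov 20→Ivanova+Cho, Nov 21→Cho+Rivera, Nov 22→Ivanova+Rivera.
Loads: Ivanova 5, Tran 5, Cho 4, Rivera 4 — all ≤ 5.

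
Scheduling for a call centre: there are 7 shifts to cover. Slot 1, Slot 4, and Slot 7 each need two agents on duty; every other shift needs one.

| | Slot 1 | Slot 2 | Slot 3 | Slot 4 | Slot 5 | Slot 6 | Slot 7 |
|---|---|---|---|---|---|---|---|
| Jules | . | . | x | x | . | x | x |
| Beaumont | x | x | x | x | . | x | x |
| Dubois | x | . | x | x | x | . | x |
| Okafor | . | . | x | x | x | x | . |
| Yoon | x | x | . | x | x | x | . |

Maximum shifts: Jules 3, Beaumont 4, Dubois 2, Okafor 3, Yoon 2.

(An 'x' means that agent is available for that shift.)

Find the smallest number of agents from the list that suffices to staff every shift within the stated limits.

4

10 slots to fill and no one can take more than 4, so at least ⌈10/4⌉ = 3 agents are needed.
No set of 3 agents can cover every shift (each such set leaves at least one shift with no one available or exceeds a cap).
Jules, Beaumont, Dubois, and Okafor alone can cover everything: Slot 1→Beaumont+Dubois, Slot 2→Beaumont, Slot 3→Jules, Slot 4→Beaumont+Okafor, Slot 5→Dubois, Slot 6→Jules, Slot 7→Jules+Beaumont.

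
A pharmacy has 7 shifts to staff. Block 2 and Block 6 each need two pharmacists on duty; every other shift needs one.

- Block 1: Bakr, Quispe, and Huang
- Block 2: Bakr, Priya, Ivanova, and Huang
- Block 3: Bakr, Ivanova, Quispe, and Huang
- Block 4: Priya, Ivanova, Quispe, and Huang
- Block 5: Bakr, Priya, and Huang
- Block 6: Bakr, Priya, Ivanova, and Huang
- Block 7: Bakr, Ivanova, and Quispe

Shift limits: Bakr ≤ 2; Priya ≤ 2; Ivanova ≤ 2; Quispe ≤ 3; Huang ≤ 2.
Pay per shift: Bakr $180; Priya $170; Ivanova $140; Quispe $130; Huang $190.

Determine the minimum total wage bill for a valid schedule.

Picking the cheapest available pharmacist for each shift independently would cost $1310, but that ignores the shift limits.
An optimal schedule: Block 1→Quispe, Block 2→Ivanova+Bakr, Block 3→Quispe, Block 4→Ivanova, Block 5→Priya, Block 6→Priya+Bakr, Block 7→Quispe.
Total: 130 + 140 + 180 + 130 + 140 + 170 + 170 + 180 + 130 = $1370.

$1370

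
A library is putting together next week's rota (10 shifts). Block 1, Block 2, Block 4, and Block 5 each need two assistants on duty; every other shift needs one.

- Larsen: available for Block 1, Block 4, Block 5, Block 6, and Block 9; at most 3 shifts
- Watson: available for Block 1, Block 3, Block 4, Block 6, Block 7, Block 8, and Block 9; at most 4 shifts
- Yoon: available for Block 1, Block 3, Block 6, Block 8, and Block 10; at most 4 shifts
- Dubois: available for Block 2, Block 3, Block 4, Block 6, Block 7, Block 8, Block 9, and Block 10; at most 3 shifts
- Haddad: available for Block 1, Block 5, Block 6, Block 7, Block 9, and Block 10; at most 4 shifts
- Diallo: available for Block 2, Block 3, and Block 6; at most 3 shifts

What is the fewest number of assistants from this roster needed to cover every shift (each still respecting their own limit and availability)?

14 slots to fill and no one can take more than 4, so at least ⌈14/4⌉ = 4 assistants are needed.
No set of 4 assistants can cover every shift (each such set leaves at least one shift with no one available or exceeds a cap).
Larsen, Watson, Dubois, Haddad, and Diallo alone can cover everything: Block 1→Larsen+Watson, Block 2→Dubois+Diallo, Block 3→Watson, Block 4→Larsen+Watson, Block 5→Larsen+Haddad, Block 6→Haddad, Block 7→Dubois, Block 8→Watson, Block 9→Haddad, Block 10→Dubois.

5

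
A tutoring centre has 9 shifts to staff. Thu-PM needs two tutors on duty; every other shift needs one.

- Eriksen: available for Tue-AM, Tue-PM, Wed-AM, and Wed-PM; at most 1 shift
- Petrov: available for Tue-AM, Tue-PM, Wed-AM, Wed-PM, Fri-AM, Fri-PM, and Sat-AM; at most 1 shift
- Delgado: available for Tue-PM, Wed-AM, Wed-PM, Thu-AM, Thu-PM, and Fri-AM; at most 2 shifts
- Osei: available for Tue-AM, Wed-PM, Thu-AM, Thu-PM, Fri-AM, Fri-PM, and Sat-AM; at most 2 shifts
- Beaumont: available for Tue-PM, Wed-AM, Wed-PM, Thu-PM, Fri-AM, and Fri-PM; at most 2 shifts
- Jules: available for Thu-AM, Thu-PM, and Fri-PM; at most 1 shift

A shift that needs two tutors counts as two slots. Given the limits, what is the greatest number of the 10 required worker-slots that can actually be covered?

Total capacity across all tutors is 1+1+2+2+2+1 = 9, and 10 slots are needed, so at most 9 can be filled.
An assignment achieving 9: Tue-AM→Eriksen, Tue-PM→Delgado, Wed-AM→Beaumont, Thu-AM→Delgado, Thu-PM→Osei+Beaumont, Fri-AM→Osei, Fri-PM→Jules, Sat-AM→Petrov.
Loads: Eriksen 1/1, Petrov 1/1, Delgado 2/2, Osei 2/2, Beaumont 2/2, Jules 1/1.

9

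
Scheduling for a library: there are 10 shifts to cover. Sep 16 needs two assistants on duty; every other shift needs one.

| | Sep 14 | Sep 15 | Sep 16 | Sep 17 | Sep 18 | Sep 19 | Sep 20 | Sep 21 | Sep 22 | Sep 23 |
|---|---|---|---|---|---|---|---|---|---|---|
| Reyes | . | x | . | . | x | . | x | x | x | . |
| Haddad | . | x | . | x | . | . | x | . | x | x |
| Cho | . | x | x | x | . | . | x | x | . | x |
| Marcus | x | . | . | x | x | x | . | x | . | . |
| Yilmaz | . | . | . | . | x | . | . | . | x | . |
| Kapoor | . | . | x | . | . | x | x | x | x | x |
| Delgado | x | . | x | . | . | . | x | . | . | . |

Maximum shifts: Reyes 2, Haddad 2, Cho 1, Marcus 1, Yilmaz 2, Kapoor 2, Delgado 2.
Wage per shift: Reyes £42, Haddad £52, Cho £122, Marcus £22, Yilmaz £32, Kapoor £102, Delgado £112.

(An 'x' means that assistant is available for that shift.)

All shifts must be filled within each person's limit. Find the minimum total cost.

Picking the cheapest available assistant for each shift independently would cost £492, but that ignores the shift limits.
An optimal schedule: Sep 14→Marcus, Sep 15→Reyes, Sep 16→Kapoor+Delgado, Sep 17→Haddad, Sep 18→Yilmaz, Sep 19→Kapoor, Sep 20→Delgado, Sep 21→Reyes, Sep 22→Yilmaz, Sep 23→Haddad.
Total: 22 + 42 + 102 + 112 + 52 + 32 + 102 + 112 + 42 + 32 + 52 = £702.

£702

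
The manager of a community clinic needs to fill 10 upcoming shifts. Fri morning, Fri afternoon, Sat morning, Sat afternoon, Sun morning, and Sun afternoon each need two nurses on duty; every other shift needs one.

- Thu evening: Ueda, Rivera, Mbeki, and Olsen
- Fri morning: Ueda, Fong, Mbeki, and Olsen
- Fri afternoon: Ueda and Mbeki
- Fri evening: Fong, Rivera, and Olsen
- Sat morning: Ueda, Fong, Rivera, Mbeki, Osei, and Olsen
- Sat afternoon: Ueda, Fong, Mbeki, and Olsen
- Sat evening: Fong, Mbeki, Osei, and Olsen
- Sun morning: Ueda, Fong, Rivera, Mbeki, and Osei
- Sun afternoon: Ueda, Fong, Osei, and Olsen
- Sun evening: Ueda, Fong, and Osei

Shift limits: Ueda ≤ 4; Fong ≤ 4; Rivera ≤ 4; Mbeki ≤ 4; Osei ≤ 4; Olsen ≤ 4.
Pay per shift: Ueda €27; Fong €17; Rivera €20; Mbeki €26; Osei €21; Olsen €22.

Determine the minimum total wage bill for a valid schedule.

Fri afternoon can only be covered by Ueda and Mbeki, so that assignment is forced.
Picking the cheapest available nurse for each shift independently would cost €314, but that ignores the shift limits.
An optimal schedule: Thu evening→Rivera, Fri morning→Fong+Olsen, Fri afternoon→Mbeki+Ueda, Fri evening→Rivera, Sat morning→Rivera+Osei, Sat afternoon→Fong+Olsen, Sat evening→Osei, Sun morning→Rivera+Osei, Sun afternoon→Fong+Osei, Sun evening→Fong.
Total: 20 + 17 + 22 + 26 + 27 + 20 + 20 + 21 + 17 + 22 + 21 + 20 + 21 + 17 + 21 + 17 = €329.

€329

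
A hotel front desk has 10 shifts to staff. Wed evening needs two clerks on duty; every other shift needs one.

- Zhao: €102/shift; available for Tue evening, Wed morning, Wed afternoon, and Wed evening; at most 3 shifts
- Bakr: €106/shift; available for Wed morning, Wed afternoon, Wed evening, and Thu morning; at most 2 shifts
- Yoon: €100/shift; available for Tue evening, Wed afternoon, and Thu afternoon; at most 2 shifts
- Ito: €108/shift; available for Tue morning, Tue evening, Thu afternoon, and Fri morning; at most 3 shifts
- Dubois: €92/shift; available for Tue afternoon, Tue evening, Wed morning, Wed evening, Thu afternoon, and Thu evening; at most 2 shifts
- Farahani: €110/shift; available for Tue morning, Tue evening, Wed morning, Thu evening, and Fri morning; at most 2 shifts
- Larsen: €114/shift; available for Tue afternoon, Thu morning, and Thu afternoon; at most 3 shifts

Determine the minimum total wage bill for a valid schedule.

Picking the cheapest available clerk for each shift independently would cost €1076, but that ignores the shift limits.
An optimal schedule: Tue morning→Ito, Tue afternoon→Dubois, Tue evening→Yoon, Wed morning→Zhao, Wed afternoon→Zhao, Wed evening→Zhao+Bakr, Thu morning→Bakr, Thu afternoon→Yoon, Thu evening→Dubois, Fri morning→Ito.
Total: 108 + 92 + 100 + 102 + 102 + 102 + 106 + 106 + 100 + 92 + 108 = €1118.

€1118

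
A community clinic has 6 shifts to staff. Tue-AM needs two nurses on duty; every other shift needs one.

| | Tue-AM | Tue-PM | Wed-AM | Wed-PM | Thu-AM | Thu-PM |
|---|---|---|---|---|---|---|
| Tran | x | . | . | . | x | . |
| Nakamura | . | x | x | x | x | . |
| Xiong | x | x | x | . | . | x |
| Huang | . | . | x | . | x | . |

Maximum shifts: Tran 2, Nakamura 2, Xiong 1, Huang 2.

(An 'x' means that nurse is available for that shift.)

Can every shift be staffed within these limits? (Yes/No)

Total capacity is 7 and 7 slots are needed, so capacity alone doesn't rule it out.
Shifts {Tue-AM, Thu-PM} need 3 worker-slots in total, but the nurses available for any of those shifts (Tran and Xiong) can supply at most 2 among them. So no valid schedule exists.

No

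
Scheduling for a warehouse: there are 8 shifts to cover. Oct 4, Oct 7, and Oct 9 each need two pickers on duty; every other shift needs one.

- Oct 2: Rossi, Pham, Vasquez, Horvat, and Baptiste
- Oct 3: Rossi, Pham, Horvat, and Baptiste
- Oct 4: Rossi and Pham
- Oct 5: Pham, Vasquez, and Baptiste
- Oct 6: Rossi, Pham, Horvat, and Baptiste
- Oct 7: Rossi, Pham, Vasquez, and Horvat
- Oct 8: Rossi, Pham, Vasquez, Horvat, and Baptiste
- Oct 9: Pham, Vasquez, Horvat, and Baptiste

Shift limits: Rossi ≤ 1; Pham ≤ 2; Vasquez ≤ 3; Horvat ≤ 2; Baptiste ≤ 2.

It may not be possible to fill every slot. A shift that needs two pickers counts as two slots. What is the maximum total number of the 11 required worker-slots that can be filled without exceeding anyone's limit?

Total capacity across all pickers is 1+2+3+2+2 = 10, and 11 slots are needed, so at most 10 can be filled.
An assignment achieving 10: Oct 2→Vasquez, Oct 3→Horvat, Oct 4→Rossi+Pham, Oct 5→Pham, Oct 6→Horvat, Oct 7→Vasquez, Oct 8→Baptiste, Oct 9→Vasquez+Baptiste.
Loads: Rossi 1/1, Pham 2/2, Vasquez 3/3, Horvat 2/2, Baptiste 2/2.

10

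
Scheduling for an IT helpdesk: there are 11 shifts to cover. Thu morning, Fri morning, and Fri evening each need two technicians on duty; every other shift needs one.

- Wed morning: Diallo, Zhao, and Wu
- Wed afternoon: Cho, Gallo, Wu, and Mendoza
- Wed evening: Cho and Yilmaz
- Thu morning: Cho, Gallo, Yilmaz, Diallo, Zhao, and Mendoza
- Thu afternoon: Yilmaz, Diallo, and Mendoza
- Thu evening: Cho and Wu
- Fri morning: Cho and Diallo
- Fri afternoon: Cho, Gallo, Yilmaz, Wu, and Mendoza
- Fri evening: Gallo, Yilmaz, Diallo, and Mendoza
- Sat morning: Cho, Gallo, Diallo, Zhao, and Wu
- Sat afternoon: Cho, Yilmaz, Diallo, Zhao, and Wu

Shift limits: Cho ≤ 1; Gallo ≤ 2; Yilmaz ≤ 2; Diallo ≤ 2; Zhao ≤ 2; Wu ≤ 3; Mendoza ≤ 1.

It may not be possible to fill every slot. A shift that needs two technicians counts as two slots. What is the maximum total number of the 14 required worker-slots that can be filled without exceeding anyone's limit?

13

Total capacity across all technicians is 1+2+2+2+2+3+1 = 13, and 14 slots are needed, so at most 13 can be filled.
An assignment achieving 13: Wed morning→Diallo, Wed afternoon→Gallo, Wed evening→Cho, Thu morning→Zhao+Mendoza, Thu afternoon→Yilmaz, Thu evening→Wu, Fri morning→Diallo, Fri afternoon→Wu, Fri evening→Gallo+Yilmaz, Sat morning→Zhao, Sat afternoon→Wu.
Loads: Cho 1/1, Gallo 2/2, Yilmaz 2/2, Diallo 2/2, Zhao 2/2, Wu 3/3, Mendoza 1/1.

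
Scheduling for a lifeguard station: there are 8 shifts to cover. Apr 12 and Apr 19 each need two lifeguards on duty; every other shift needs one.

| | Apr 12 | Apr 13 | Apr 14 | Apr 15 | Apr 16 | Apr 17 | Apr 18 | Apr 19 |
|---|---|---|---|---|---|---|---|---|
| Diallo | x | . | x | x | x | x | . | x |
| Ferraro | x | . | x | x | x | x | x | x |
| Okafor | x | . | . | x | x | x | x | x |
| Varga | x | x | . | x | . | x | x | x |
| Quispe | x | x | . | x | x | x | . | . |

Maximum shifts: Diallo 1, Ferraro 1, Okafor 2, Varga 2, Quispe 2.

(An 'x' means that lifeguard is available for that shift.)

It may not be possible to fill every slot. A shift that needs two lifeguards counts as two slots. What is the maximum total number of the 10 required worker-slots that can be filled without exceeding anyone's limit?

8

Total capacity across all lifeguards is 1+1+2+2+2 = 8, and 10 slots are needed, so at most 8 can be filled.
An assignment achieving 8: Apr 12→Quispe, Apr 13→Varga, Apr 14→Diallo, Apr 15→Quispe, Apr 16→Okafor, Apr 18→Ferraro, Apr 19→Okafor+Varga.
Loads: Diallo 1/1, Ferraro 1/1, Okafor 2/2, Varga 2/2, Quispe 2/2.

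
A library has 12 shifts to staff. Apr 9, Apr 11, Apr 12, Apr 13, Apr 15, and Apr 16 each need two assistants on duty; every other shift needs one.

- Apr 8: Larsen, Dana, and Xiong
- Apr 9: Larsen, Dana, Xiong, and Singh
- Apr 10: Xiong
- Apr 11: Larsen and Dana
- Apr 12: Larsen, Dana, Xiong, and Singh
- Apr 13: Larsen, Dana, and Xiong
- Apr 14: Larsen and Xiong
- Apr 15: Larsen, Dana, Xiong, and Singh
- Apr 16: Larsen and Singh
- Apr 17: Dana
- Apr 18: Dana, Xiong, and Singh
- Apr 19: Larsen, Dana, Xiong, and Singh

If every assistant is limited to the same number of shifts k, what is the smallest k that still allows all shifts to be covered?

5

With 4 assistants and 18 worker-slots to fill, someone must work at least ⌈18/4⌉ = 5 shifts, so k ≥ 5.
k = 5 works: Apr 8→Larsen, Apr 9→Xiong+Singh, Apr 10→Xiong, Apr 11→Larsen+Dana, Apr 12→Xiong+Singh, Apr 13→Larsen+Dana, Apr 14→Larsen, Apr 15→Xiong+Singh, Apr 16→Larsen+Singh, Apr 17→Dana, Apr 18→Dana, Apr 19→Dana.
Loads: Larsen 5, Dana 5, Xiong 4, Singh 4 — all ≤ 5.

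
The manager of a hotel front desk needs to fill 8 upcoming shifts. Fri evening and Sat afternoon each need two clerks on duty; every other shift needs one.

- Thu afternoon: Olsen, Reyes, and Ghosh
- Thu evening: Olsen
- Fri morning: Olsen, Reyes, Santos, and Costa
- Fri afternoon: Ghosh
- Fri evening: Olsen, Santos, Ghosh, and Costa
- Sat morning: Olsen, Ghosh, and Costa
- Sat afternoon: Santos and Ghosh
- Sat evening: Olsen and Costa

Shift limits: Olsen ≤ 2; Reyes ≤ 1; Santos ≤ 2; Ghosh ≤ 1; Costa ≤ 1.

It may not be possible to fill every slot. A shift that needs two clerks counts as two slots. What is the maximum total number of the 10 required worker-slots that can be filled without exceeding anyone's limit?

Total capacity across all clerks is 2+1+2+1+1 = 7, and 10 slots are needed, so at most 7 can be filled.
An assignment achieving 7: Thu afternoon→Reyes, Thu evening→Olsen, Fri morning→Santos, Fri afternoon→Ghosh, Sat morning→Costa, Sat afternoon→Santos, Sat evening→Olsen.
Loads: Olsen 2/2, Reyes 1/1, Santos 2/2, Ghosh 1/1, Costa 1/1.

7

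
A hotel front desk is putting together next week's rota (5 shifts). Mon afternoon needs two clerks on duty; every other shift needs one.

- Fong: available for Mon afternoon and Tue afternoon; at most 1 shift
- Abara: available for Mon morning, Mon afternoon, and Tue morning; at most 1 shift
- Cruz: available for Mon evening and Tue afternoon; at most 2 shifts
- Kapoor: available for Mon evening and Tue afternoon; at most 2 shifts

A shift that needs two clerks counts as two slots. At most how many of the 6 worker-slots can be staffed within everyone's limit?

Total capacity across all clerks is 1+1+2+2 = 6, and 6 slots are needed, so at most 6 can be filled.
Shifts {Mon morning, Mon afternoon} need 3 slots but only Fong and Abara are available for them, supplying at most 2 — so at least 1 slot must go unfilled.
An assignment achieving 4: Mon morning→Abara, Mon afternoon→Fong, Mon evening→Cruz, Tue afternoon→Cruz.
Loads: Fong 1/1, Abara 1/1, Cruz 2/2, Kapoor 0/2.

4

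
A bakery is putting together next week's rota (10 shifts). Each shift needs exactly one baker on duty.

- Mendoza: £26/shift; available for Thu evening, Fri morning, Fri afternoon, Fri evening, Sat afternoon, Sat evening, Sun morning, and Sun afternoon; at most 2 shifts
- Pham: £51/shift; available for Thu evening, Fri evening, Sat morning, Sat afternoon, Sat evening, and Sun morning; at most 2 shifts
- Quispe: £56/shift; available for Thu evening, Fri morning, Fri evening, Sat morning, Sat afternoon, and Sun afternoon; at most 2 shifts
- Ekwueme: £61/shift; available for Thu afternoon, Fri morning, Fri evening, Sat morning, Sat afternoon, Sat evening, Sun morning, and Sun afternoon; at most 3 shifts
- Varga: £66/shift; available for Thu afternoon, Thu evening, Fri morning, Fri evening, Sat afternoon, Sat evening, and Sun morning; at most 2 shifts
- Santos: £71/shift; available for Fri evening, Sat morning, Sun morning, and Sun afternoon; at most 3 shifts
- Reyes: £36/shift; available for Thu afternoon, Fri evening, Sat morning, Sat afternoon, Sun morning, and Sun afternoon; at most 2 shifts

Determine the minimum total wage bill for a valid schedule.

Fri afternoon can only be covered by Mendoza, so that assignment is forced.
Picking the cheapest available baker for each shift independently would cost £280, but that ignores the shift limits.
An optimal schedule: Thu afternoon→Reyes, Thu evening→Mendoza, Fri morning→Quispe, Fri afternoon→Mendoza, Fri evening→Ekwueme, Sat morning→Reyes, Sat afternoon→Pham, Sat evening→Pham, Sun morning→Ekwueme, Sun afternoon→Quispe.
Total: 36 + 26 + 56 + 26 + 61 + 36 + 51 + 51 + 61 + 56 = £460.

£460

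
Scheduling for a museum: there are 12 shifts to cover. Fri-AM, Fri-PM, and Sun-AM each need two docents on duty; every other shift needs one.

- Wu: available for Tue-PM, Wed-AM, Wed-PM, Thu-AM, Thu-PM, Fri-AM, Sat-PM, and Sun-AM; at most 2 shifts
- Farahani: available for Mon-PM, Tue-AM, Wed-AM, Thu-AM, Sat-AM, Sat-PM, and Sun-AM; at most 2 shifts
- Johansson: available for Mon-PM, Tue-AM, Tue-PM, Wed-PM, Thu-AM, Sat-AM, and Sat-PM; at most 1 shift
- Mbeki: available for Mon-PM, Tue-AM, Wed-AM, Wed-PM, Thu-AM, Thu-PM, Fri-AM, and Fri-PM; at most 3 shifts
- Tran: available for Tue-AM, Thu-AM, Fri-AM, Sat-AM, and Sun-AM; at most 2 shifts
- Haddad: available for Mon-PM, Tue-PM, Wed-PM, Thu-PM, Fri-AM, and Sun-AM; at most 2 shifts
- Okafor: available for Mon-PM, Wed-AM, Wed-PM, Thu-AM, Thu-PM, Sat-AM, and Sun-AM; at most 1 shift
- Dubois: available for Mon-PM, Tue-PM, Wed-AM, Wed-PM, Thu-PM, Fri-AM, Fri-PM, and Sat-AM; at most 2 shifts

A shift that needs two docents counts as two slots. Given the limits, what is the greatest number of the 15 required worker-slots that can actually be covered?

15

Total capacity across all docents is 2+2+1+3+2+2+1+2 = 15, and 15 slots are needed, so at most 15 can be filled.
An assignment achieving 15: Mon-PM→Haddad, Tue-AM→Farahani, Tue-PM→Wu, Wed-AM→Farahani, Wed-PM→Dubois, Thu-AM→Okafor, Thu-PM→Mbeki, Fri-AM→Mbeki+Tran, Fri-PM→Mbeki+Dubois, Sat-AM→Johansson, Sat-PM→Wu, Sun-AM→Tran+Haddad.
Loads: Wu 2/2, Farahani 2/2, Johansson 1/1, Mbeki 3/3, Tran 2/2, Haddad 2/2, Okafor 1/1, Dubois 2/2.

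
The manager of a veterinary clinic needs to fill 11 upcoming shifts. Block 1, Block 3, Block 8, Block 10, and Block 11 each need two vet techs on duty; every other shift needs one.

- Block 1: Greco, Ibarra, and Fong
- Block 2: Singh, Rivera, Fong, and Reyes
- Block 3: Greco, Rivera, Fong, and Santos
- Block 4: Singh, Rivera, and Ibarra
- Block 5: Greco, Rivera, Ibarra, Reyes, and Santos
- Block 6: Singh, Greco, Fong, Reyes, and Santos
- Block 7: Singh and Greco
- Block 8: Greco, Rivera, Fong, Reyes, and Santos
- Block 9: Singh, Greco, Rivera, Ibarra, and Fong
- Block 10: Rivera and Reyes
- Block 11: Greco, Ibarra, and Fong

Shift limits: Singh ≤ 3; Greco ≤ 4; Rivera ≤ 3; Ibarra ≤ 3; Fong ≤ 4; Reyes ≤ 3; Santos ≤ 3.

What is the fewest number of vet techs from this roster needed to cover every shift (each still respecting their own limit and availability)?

5

16 slots to fill and no one can take more than 4, so at least ⌈16/4⌉ = 4 vet techs are needed.
Any 4 vet techs together have capacity at most 4+4+3+3 = 14 < 16 slots, so 4 can never suffice.
Singh, Greco, Rivera, Ibarra, and Reyes alone can cover everything: Block 1→Greco+Ibarra, Block 2→Singh, Block 3→Greco+Rivera, Block 4→Singh, Block 5→Reyes, Block 6→Greco, Block 7→Singh, Block 8→Rivera+Reyes, Block 9→Ibarra, Block 10→Rivera+Reyes, Block 11→Greco+Ibarra.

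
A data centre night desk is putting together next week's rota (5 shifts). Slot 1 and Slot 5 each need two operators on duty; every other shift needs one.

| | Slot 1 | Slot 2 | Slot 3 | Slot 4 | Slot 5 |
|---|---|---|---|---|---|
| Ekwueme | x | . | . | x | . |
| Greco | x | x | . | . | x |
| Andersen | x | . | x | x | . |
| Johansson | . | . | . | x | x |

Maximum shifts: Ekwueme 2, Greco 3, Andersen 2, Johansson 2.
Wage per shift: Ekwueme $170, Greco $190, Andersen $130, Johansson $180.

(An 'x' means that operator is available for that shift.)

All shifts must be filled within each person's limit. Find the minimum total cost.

Slot 2 can only be covered by Greco, so that assignment is forced.
Slot 3 can only be covered by Andersen, so that assignment is forced.
Slot 5 can only be covered by Greco and Johansson, so that assignment is forced.
Picking the cheapest available operator for each shift independently would cost $1120, but that ignores the shift limits.
An optimal schedule: Slot 1→Andersen+Ekwueme, Slot 2→Greco, Slot 3→Andersen, Slot 4→Ekwueme, Slot 5→Johansson+Greco.
Total: 130 + 170 + 190 + 130 + 170 + 180 + 190 = $1160.

$1160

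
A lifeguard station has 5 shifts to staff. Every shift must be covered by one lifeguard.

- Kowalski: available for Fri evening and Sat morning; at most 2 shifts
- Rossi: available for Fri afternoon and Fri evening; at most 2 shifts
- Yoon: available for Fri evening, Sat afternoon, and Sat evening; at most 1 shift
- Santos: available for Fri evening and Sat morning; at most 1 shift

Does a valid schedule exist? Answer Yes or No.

No

Total capacity is 6 and 5 slots are needed, so capacity alone doesn't rule it out.
Shifts {Sat afternoon, Sat evening} need 2 worker-slots in total, but the lifeguards available for any of those shifts (Yoon) can supply at most 1 among them. So no valid schedule exists.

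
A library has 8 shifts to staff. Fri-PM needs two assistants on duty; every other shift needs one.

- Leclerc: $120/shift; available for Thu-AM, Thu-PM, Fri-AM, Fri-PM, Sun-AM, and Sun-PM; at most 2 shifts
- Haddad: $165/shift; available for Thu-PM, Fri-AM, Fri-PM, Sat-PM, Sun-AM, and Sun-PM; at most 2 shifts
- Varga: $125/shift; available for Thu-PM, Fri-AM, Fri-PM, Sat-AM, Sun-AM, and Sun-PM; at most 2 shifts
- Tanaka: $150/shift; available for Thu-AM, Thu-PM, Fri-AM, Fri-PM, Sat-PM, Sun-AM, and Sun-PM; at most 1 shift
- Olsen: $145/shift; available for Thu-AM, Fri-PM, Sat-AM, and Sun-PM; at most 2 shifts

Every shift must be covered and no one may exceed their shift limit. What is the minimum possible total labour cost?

Picking the cheapest available assistant for each shift independently would cost $1120, but that ignores the shift limits.
An optimal schedule: Thu-AM→Leclerc, Thu-PM→Leclerc, Fri-AM→Haddad, Fri-PM→Tanaka+Olsen, Sat-AM→Varga, Sat-PM→Haddad, Sun-AM→Varga, Sun-PM→Olsen.
Total: 120 + 120 + 165 + 150 + 145 + 125 + 165 + 125 + 145 = $1260.

$1260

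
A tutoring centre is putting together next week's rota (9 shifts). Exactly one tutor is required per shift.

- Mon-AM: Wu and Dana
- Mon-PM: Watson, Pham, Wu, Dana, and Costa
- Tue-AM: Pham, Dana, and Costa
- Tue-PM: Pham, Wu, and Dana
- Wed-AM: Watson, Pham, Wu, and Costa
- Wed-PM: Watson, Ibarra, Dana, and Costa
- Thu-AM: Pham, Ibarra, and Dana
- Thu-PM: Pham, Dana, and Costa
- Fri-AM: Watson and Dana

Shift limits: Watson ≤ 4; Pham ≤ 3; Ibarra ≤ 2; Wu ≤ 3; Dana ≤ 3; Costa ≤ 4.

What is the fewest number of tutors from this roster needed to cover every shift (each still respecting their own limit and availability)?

9 slots to fill and no one can take more than 4, so at least ⌈9/4⌉ = 3 tutors are needed.
Watson, Pham, and Wu alone can cover everything: Mon-AM→Wu, Mon-PM→Watson, Tue-AM→Pham, Tue-PM→Wu, Wed-AM→Watson, Wed-PM→Watson, Thu-AM→Pham, Thu-PM→Pham, Fri-AM→Watson.

3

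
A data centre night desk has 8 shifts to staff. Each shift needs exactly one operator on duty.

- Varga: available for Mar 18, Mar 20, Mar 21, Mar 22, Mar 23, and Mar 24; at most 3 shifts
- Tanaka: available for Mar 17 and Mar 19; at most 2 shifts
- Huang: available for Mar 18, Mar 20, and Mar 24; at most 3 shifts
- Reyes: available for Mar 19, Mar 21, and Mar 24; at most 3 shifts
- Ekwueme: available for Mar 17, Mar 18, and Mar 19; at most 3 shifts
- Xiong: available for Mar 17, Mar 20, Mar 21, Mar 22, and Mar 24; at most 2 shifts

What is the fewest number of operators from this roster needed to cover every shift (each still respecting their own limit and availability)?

3

8 slots to fill and no one can take more than 3, so at least ⌈8/3⌉ = 3 operators are needed.
Varga, Tanaka, and Huang alone can cover everything: Mar 17→Tanaka, Mar 18→Huang, Mar 19→Tanaka, Mar 20→Huang, Mar 21→Varga, Mar 22→Varga, Mar 23→Varga, Mar 24→Huang.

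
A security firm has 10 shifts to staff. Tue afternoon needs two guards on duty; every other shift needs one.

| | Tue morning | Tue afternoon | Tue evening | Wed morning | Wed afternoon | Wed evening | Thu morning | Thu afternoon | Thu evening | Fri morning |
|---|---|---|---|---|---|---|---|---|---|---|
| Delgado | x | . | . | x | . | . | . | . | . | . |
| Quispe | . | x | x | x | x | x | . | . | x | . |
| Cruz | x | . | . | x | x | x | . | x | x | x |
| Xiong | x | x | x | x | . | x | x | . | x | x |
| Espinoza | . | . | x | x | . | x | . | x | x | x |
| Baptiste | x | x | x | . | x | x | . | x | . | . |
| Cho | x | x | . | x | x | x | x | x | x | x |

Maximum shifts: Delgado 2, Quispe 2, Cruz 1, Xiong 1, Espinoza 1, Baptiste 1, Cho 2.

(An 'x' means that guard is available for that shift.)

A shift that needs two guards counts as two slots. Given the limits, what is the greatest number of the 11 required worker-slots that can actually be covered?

Total capacity across all guards is 2+2+1+1+1+1+2 = 10, and 11 slots are needed, so at most 10 can be filled.
An assignment achieving 10: Tue morning→Delgado, Tue afternoon→Quispe+Baptiste, Tue evening→Quispe, Wed morning→Delgado, Wed afternoon→Cruz, Thu morning→Xiong, Thu afternoon→Espinoza, Thu evening→Cho, Fri morning→Cho.
Loads: Delgado 2/2, Quispe 2/2, Cruz 1/1, Xiong 1/1, Espinoza 1/1, Baptiste 1/1, Cho 2/2.

10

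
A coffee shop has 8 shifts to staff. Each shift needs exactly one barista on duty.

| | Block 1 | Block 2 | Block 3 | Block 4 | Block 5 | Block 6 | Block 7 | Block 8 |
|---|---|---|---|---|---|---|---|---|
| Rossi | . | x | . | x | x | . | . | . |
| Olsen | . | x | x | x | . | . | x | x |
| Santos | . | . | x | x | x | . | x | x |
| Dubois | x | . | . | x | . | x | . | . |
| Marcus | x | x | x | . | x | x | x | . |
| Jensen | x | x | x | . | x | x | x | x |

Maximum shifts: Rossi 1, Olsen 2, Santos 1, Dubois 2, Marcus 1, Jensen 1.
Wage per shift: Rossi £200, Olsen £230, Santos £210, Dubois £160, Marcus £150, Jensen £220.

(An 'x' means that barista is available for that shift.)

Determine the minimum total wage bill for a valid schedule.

Picking the cheapest available barista for each shift independently would cost £1270, but that ignores the shift limits.
An optimal schedule: Block 1→Dubois, Block 2→Rossi, Block 3→Olsen, Block 4→Santos, Block 5→Marcus, Block 6→Dubois, Block 7→Jensen, Block 8→Olsen.
Total: 160 + 200 + 230 + 210 + 150 + 160 + 220 + 230 = £1560.

£1560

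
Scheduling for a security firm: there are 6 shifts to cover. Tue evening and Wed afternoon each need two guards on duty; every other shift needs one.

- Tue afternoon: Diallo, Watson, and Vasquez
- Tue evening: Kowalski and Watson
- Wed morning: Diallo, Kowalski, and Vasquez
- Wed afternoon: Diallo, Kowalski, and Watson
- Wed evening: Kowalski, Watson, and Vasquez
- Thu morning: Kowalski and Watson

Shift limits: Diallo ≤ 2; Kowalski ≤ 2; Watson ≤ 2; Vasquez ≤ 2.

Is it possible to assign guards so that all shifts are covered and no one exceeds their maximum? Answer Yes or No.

Yes

Tue evening can only be covered by Kowalski and Watson, so that assignment is forced.
One valid schedule: Tue afternoon→Diallo, Tue evening→Kowalski+Watson, Wed morning→Vasquez, Wed afternoon→Diallo+Watson, Wed evening→Vasquez, Thu morning→Kowalski.
Loads: Diallo 2/2, Kowalski 2/2, Watson 2/2, Vasquez 2/2 — all within limits.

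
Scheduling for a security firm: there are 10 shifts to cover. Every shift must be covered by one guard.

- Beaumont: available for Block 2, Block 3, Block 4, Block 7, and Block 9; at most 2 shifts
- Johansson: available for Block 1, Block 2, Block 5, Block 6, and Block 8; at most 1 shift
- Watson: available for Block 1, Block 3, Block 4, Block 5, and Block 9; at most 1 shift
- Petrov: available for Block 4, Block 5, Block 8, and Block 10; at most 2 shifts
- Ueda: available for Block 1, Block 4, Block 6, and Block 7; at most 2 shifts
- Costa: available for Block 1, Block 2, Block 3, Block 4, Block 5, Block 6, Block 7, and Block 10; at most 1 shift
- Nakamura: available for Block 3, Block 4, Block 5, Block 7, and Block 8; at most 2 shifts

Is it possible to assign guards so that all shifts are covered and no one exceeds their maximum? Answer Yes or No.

One valid schedule: Block 1→Watson, Block 2→Beaumont, Block 3→Costa, Block 4→Ueda, Block 5→Nakamura, Block 6→Johansson, Block 7→Ueda, Block 8→Petrov, Block 9→Beaumont, Block 10→Petrov.
Loads: Beaumont 2/2, Johansson 1/1, Watson 1/1, Petrov 2/2, Ueda 2/2, Costa 1/1, Nakamura 1/2 — all within limits.

Yes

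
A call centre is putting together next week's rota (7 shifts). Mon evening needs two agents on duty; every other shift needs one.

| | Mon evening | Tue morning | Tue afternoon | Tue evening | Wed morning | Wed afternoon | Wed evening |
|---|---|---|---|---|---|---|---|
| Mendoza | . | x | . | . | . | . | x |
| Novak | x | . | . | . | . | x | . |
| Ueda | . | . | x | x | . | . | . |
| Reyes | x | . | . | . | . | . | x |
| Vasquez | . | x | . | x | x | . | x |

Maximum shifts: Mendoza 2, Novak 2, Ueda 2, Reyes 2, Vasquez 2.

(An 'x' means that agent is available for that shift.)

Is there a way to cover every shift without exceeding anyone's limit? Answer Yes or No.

Mon evening can only be covered by Novak and Reyes, so that assignment is forced.
Tue afternoon can only be covered by Ueda, so that assignment is forced.
Wed morning can only be covered by Vasquez, so that assignment is forced.
One valid schedule: Mon evening→Novak+Reyes, Tue morning→Mendoza, Tue afternoon→Ueda, Tue evening→Ueda, Wed morning→Vasquez, Wed afternoon→Novak, Wed evening→Mendoza.
Loads: Mendoza 2/2, Novak 2/2, Ueda 2/2, Reyes 1/2, Vasquez 1/2 — all within limits.

Yes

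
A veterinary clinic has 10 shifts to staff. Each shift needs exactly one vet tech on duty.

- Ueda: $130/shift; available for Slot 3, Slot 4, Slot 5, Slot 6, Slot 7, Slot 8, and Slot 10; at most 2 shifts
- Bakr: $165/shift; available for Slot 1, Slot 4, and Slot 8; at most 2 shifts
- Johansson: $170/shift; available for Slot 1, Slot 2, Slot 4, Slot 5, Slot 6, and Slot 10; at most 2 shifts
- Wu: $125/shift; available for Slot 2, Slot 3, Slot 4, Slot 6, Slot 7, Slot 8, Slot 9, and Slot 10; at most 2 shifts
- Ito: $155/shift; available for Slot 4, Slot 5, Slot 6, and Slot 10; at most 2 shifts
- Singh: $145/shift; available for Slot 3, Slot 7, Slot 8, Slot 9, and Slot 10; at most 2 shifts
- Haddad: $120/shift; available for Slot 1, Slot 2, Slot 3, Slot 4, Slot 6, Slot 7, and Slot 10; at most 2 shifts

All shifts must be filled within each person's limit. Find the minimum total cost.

Picking the cheapest available vet tech for each shift independently would cost $1220, but that ignores the shift limits.
An optimal schedule: Slot 1→Haddad, Slot 2→Haddad, Slot 3→Wu, Slot 4→Ito, Slot 5→Ueda, Slot 6→Ito, Slot 7→Ueda, Slot 8→Singh, Slot 9→Wu, Slot 10→Singh.
Total: 120 + 120 + 125 + 155 + 130 + 155 + 130 + 145 + 125 + 145 = $1350.

$1350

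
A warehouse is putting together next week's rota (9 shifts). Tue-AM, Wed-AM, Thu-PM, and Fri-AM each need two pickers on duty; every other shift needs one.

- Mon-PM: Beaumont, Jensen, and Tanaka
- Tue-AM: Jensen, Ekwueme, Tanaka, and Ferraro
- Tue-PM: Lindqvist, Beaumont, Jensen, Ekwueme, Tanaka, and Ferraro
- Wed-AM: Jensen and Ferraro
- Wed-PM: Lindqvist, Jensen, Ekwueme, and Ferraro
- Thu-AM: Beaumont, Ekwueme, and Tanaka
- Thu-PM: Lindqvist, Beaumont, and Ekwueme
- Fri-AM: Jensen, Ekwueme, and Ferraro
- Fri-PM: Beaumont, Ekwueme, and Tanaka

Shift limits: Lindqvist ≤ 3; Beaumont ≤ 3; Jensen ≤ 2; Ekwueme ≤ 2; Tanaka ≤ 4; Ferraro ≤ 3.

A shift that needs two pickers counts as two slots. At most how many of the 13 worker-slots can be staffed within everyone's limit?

13

Total capacity across all pickers is 3+3+2+2+4+3 = 17, and 13 slots are needed, so at most 13 can be filled.
An assignment achieving 13: Mon-PM→Beaumont, Tue-AM→Tanaka+Ferraro, Tue-PM→Lindqvist, Wed-AM→Jensen+Ferraro, Wed-PM→Lindqvist, Thu-AM→Beaumont, Thu-PM→Lindqvist+Beaumont, Fri-AM→Jensen+Ekwueme, Fri-PM→Ekwueme.
Loads: Lindqvist 3/3, Beaumont 3/3, Jensen 2/2, Ekwueme 2/2, Tanaka 1/4, Ferraro 2/3.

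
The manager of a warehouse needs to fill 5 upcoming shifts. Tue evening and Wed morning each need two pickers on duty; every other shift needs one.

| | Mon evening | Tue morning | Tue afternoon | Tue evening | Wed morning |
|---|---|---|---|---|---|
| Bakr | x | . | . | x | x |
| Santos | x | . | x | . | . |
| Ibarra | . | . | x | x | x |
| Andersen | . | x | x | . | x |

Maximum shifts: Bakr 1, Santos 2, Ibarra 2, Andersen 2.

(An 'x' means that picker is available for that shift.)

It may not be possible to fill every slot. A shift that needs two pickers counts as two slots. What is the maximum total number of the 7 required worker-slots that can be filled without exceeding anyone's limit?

7

Total capacity across all pickers is 1+2+2+2 = 7, and 7 slots are needed, so at most 7 can be filled.
An assignment achieving 7: Mon evening→Santos, Tue morning→Andersen, Tue afternoon→Santos, Tue evening→Bakr+Ibarra, Wed morning→Ibarra+Andersen.
Loads: Bakr 1/1, Santos 2/2, Ibarra 2/2, Andersen 2/2.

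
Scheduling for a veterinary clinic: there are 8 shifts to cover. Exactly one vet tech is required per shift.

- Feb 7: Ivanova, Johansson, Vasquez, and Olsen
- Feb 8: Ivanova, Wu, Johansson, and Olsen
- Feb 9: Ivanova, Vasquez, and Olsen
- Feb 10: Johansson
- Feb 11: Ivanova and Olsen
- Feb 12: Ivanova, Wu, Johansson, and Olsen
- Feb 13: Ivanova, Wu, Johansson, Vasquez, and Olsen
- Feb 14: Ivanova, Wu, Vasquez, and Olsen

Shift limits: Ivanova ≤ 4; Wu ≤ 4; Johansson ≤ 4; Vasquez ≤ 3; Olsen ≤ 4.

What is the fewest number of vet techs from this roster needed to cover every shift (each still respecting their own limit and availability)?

8 slots to fill and no one can take more than 4, so at least ⌈8/4⌉ = 2 vet techs are needed.
Ivanova and Johansson alone can cover everything: Feb 7→Ivanova, Feb 8→Johansson, Feb 9→Ivanova, Feb 10→Johansson, Feb 11→Ivanova, Feb 12→Johansson, Feb 13→Johansson, Feb 14→Ivanova.

2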